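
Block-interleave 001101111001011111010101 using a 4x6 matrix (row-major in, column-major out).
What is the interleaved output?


Matrix:
  001101
  111001
  011111
  010101
Read columns: 010001111110101100101111

010001111110101100101111


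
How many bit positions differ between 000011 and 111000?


XOR: 111011
Count of 1s: 5

5


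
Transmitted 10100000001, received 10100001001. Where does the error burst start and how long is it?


XOR: 00000001000

Burst at position 7, length 1


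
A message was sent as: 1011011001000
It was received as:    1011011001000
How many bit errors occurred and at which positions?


XOR: 0000000000000

0 errors (received matches sent)


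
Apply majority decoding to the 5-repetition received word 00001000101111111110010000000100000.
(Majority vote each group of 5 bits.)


Groups: 00001, 00010, 11111, 11110, 01000, 00001, 00000
Majority votes: 0011000

0011000


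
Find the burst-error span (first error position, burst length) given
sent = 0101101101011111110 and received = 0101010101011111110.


XOR: 0000111000000000000

Burst at position 4, length 3


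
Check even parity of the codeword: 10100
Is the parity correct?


Number of 1s: 2

Yes, parity is correct (2 ones)


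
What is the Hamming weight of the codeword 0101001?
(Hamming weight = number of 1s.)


Counting 1s in 0101001

3


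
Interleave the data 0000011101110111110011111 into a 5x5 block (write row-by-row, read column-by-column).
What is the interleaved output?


Matrix:
  00000
  11101
  11011
  11100
  11111
Read columns: 0111101111010110010101101

0111101111010110010101101


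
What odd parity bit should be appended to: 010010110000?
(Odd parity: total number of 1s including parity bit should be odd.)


Number of 1s in data: 4
Parity bit: 1

1


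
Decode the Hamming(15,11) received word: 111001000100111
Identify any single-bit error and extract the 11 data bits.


Syndrome = 0: no error detected

Data: 10100100111 (no errors)


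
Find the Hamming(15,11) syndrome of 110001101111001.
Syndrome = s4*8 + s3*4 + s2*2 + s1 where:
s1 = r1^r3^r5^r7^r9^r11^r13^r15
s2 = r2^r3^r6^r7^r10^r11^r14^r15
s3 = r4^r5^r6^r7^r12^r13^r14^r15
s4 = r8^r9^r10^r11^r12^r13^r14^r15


s1=1, s2=0, s3=0, s4=1

Syndrome = 9 (error at position 9)


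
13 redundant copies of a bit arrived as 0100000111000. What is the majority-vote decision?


Ones: 4 out of 13
Threshold: 7

0 (4/13 voted 1)


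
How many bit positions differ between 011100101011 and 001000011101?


XOR: 010100110110
Count of 1s: 6

6


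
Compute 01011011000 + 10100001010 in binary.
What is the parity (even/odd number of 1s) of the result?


01011011000 = 728
10100001010 = 1290
Sum = 2018 = 11111100010
1s count = 7

odd parity (7 ones in 11111100010)


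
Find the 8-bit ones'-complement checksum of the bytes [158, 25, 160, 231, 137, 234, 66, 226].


Sum = 1237 mod 256 = 213
Complement = 42

42


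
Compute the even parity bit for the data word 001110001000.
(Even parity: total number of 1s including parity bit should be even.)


Number of 1s in data: 4
Parity bit: 0

0


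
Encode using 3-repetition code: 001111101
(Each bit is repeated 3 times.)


Each bit -> 3 copies

000000111111111111111000111


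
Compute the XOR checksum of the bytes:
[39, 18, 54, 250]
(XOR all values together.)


XOR chain: 39 ^ 18 ^ 54 ^ 250 = 249

249


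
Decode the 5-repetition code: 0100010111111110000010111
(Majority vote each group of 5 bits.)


Groups: 01000, 10111, 11111, 00000, 10111
Majority votes: 01101

01101


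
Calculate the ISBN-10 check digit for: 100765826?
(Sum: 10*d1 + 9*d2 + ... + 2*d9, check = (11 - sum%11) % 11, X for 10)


Weighted sum: 170
170 mod 11 = 5

Check digit: 6


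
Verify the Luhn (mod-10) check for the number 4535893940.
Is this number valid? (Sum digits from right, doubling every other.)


Luhn sum = 63
63 mod 10 = 3

Invalid (Luhn sum mod 10 = 3)


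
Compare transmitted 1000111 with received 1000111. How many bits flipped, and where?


XOR: 0000000

0 errors (received matches sent)


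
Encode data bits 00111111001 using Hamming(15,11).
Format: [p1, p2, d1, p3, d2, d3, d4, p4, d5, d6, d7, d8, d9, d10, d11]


Parity bits: p1=0, p2=1, p3=0, p4=1

010001111111001


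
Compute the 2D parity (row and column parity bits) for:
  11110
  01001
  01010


Row parities: 000
Column parities: 11101

Row P: 000, Col P: 11101, Corner: 0


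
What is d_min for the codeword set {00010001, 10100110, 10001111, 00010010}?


Comparing all pairs, minimum distance: 2
Can detect 1 errors, correct 0 errors

2


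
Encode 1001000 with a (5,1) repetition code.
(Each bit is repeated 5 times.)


Each bit -> 5 copies

11111000000000011111000000000000000


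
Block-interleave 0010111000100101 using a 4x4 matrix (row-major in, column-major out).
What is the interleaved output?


Matrix:
  0010
  1110
  0010
  0101
Read columns: 0100010111100001

0100010111100001


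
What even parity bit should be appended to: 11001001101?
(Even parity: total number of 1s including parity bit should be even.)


Number of 1s in data: 6
Parity bit: 0

0


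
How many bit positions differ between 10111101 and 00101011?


XOR: 10010110
Count of 1s: 4

4


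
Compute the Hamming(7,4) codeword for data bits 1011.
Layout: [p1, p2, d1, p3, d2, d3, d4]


Parity bits: p1=0, p2=1, p3=0

0110011


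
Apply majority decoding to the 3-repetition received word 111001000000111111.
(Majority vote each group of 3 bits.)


Groups: 111, 001, 000, 000, 111, 111
Majority votes: 100011

100011


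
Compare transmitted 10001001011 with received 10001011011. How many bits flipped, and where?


XOR: 00000010000

1 error(s) at position(s): 6


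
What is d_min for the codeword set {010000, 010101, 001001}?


Comparing all pairs, minimum distance: 2
Can detect 1 errors, correct 0 errors

2


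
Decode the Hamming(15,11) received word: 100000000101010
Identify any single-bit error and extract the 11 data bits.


Syndrome = 9: error at position 9

Data: 00001101010 (corrected bit 9)


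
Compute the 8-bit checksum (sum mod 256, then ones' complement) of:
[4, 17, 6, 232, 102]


Sum = 361 mod 256 = 105
Complement = 150

150


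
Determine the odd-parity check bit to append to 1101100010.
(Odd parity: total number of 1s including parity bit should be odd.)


Number of 1s in data: 5
Parity bit: 0

0


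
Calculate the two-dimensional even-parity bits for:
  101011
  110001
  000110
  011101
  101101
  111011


Row parities: 010001
Column parities: 010111

Row P: 010001, Col P: 010111, Corner: 0


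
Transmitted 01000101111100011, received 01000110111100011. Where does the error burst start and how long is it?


XOR: 00000011000000000

Burst at position 6, length 2


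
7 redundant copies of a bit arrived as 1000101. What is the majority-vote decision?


Ones: 3 out of 7
Threshold: 4

0 (3/7 voted 1)


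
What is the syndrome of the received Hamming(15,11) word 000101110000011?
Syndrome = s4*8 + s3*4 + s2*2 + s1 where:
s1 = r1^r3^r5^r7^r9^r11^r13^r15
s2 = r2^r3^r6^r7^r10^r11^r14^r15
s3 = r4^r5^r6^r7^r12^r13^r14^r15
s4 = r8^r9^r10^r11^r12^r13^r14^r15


s1=0, s2=0, s3=1, s4=1

Syndrome = 12 (error at position 12)


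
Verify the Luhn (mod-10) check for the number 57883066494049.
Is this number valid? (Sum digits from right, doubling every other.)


Luhn sum = 80
80 mod 10 = 0

Valid (Luhn sum mod 10 = 0)


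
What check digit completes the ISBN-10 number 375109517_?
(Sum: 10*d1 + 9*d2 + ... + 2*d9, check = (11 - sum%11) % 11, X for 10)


Weighted sum: 222
222 mod 11 = 2

Check digit: 9


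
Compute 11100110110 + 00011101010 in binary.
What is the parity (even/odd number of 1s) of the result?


11100110110 = 1846
00011101010 = 234
Sum = 2080 = 100000100000
1s count = 2

even parity (2 ones in 100000100000)


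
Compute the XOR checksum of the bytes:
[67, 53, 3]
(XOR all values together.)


XOR chain: 67 ^ 53 ^ 3 = 117

117


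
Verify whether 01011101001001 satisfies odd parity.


Number of 1s: 7

Yes, parity is correct (7 ones)


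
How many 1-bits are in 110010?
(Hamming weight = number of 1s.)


Counting 1s in 110010

3


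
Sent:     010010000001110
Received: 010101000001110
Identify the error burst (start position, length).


XOR: 000111000000000

Burst at position 3, length 3


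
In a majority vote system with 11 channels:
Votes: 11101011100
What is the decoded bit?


Ones: 7 out of 11
Threshold: 6

1 (7/11 voted 1)


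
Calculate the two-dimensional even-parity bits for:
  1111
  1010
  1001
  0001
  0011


Row parities: 00010
Column parities: 1110

Row P: 00010, Col P: 1110, Corner: 1


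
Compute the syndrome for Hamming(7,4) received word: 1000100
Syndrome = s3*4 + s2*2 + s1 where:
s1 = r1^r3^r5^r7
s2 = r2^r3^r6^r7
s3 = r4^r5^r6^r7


s1=0, s2=0, s3=1

Syndrome = 4 (error at position 4)


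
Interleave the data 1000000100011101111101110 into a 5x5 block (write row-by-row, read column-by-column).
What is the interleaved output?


Matrix:
  10000
  00100
  01110
  11111
  01110
Read columns: 1001000111011110011100010

1001000111011110011100010


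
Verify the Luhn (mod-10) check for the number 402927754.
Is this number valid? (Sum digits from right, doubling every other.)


Luhn sum = 34
34 mod 10 = 4

Invalid (Luhn sum mod 10 = 4)


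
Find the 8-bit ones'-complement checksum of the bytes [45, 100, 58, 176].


Sum = 379 mod 256 = 123
Complement = 132

132


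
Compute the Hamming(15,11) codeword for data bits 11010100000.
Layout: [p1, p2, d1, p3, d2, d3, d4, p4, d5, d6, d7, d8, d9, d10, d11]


Parity bits: p1=1, p2=1, p3=0, p4=1

111010110100000


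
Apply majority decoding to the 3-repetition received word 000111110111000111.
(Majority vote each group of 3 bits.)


Groups: 000, 111, 110, 111, 000, 111
Majority votes: 011101

011101


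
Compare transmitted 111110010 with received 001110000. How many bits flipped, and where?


XOR: 110000010

3 error(s) at position(s): 0, 1, 7


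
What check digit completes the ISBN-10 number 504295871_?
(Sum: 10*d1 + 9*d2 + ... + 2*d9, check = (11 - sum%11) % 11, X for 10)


Weighted sum: 230
230 mod 11 = 10

Check digit: 1


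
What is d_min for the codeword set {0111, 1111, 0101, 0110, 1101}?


Comparing all pairs, minimum distance: 1
Can detect 0 errors, correct 0 errors

1


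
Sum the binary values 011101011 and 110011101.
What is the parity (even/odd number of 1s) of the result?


011101011 = 235
110011101 = 413
Sum = 648 = 1010001000
1s count = 3

odd parity (3 ones in 1010001000)


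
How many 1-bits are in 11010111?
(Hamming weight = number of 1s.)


Counting 1s in 11010111

6


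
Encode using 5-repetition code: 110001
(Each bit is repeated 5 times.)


Each bit -> 5 copies

111111111100000000000000011111


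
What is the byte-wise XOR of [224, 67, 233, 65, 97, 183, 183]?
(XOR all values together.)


XOR chain: 224 ^ 67 ^ 233 ^ 65 ^ 97 ^ 183 ^ 183 = 106

106


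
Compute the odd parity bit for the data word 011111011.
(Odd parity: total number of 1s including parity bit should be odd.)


Number of 1s in data: 7
Parity bit: 0

0


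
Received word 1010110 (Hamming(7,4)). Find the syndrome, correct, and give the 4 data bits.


Syndrome = 1: error at position 1

Data: 1110 (corrected bit 1)


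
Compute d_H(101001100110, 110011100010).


XOR: 011010000100
Count of 1s: 4

4


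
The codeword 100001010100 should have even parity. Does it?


Number of 1s: 4

Yes, parity is correct (4 ones)


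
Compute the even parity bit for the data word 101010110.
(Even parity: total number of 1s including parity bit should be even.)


Number of 1s in data: 5
Parity bit: 1

1


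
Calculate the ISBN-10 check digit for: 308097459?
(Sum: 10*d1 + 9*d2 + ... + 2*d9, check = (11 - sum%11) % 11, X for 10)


Weighted sum: 232
232 mod 11 = 1

Check digit: X


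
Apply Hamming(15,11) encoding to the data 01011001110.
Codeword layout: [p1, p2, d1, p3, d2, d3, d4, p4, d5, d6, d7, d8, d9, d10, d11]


Parity bits: p1=0, p2=0, p3=1, p4=0

000110101001110


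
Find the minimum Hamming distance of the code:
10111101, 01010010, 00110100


Comparing all pairs, minimum distance: 3
Can detect 2 errors, correct 1 errors

3


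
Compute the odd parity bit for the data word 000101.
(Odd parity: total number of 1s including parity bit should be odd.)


Number of 1s in data: 2
Parity bit: 1

1


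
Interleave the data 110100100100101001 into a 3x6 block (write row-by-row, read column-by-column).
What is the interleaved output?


Matrix:
  110100
  100100
  101001
Read columns: 111100001110000001

111100001110000001


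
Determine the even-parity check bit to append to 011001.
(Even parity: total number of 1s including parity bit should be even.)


Number of 1s in data: 3
Parity bit: 1

1


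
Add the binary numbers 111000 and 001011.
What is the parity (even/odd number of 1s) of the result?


111000 = 56
001011 = 11
Sum = 67 = 1000011
1s count = 3

odd parity (3 ones in 1000011)


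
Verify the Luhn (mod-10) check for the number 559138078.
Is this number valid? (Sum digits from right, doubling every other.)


Luhn sum = 40
40 mod 10 = 0

Valid (Luhn sum mod 10 = 0)


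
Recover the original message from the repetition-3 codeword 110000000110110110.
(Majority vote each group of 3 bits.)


Groups: 110, 000, 000, 110, 110, 110
Majority votes: 100111

100111


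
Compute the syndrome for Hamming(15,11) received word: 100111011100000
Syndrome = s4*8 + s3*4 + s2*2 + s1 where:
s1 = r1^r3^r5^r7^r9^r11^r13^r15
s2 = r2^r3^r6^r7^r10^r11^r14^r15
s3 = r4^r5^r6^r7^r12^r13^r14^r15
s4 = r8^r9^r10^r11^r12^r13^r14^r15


s1=1, s2=0, s3=1, s4=1

Syndrome = 13 (error at position 13)


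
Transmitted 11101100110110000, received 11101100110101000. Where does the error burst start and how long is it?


XOR: 00000000000011000

Burst at position 12, length 2


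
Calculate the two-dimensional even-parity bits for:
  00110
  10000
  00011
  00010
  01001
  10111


Row parities: 010100
Column parities: 01001

Row P: 010100, Col P: 01001, Corner: 0


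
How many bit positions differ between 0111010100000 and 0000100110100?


XOR: 0111110010100
Count of 1s: 7

7


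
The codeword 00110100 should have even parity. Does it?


Number of 1s: 3

No, parity error (3 ones)


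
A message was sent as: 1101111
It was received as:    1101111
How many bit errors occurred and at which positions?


XOR: 0000000

0 errors (received matches sent)


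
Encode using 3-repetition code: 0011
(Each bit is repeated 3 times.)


Each bit -> 3 copies

000000111111


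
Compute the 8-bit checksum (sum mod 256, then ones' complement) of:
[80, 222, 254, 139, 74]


Sum = 769 mod 256 = 1
Complement = 254

254


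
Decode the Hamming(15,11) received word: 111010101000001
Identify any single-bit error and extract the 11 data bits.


Syndrome = 4: error at position 4

Data: 11011000001 (corrected bit 4)


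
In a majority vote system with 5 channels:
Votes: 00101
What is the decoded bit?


Ones: 2 out of 5
Threshold: 3

0 (2/5 voted 1)


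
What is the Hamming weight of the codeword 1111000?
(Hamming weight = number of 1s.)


Counting 1s in 1111000

4


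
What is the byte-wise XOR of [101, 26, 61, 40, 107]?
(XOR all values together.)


XOR chain: 101 ^ 26 ^ 61 ^ 40 ^ 107 = 1

1


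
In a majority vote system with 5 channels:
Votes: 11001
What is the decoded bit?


Ones: 3 out of 5
Threshold: 3

1 (3/5 voted 1)


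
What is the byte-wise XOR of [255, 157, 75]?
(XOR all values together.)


XOR chain: 255 ^ 157 ^ 75 = 41

41


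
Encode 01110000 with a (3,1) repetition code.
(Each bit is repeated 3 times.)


Each bit -> 3 copies

000111111111000000000000


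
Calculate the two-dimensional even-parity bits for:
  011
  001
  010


Row parities: 011
Column parities: 000

Row P: 011, Col P: 000, Corner: 0


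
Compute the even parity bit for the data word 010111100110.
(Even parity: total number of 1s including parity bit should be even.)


Number of 1s in data: 7
Parity bit: 1

1


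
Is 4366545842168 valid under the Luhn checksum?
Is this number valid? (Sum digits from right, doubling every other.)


Luhn sum = 64
64 mod 10 = 4

Invalid (Luhn sum mod 10 = 4)


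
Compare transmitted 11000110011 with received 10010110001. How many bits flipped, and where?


XOR: 01010000010

3 error(s) at position(s): 1, 3, 9


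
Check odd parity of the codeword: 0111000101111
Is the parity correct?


Number of 1s: 8

No, parity error (8 ones)


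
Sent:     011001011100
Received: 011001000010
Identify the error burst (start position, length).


XOR: 000000011110

Burst at position 7, length 4


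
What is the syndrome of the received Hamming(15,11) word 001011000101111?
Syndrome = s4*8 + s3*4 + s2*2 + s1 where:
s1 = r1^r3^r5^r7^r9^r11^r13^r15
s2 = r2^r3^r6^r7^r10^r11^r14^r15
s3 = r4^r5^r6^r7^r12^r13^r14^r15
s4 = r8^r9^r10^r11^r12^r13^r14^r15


s1=0, s2=1, s3=0, s4=1

Syndrome = 10 (error at position 10)


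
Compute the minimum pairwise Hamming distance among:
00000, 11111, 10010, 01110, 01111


Comparing all pairs, minimum distance: 1
Can detect 0 errors, correct 0 errors

1


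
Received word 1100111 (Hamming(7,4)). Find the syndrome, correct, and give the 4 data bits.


Syndrome = 7: error at position 7

Data: 0110 (corrected bit 7)


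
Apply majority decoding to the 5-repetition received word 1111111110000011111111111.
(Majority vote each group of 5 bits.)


Groups: 11111, 11110, 00001, 11111, 11111
Majority votes: 11011

11011


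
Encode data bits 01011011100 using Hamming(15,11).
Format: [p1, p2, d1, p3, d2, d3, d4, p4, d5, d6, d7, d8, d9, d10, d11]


Parity bits: p1=1, p2=0, p3=0, p4=0

100010101011100


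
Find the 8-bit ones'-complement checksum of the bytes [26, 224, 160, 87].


Sum = 497 mod 256 = 241
Complement = 14

14


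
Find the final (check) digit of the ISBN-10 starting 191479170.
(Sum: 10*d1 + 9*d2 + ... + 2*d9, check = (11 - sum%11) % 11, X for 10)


Weighted sum: 239
239 mod 11 = 8

Check digit: 3


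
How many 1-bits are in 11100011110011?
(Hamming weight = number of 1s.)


Counting 1s in 11100011110011

9


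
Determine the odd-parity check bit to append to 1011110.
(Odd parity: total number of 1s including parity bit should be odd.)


Number of 1s in data: 5
Parity bit: 0

0


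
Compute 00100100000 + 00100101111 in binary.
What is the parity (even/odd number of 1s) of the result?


00100100000 = 288
00100101111 = 303
Sum = 591 = 1001001111
1s count = 6

even parity (6 ones in 1001001111)


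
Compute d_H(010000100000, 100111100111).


XOR: 110111000111
Count of 1s: 8

8


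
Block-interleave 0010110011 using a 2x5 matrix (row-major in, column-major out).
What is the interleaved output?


Matrix:
  00101
  10011
Read columns: 0100100111

0100100111


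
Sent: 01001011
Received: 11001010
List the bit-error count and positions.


XOR: 10000001

2 error(s) at position(s): 0, 7


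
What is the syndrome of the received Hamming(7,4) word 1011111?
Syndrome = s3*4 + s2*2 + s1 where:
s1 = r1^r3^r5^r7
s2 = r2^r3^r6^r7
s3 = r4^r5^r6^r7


s1=0, s2=1, s3=0

Syndrome = 2 (error at position 2)


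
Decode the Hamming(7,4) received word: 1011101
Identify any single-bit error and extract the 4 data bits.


Syndrome = 4: error at position 4

Data: 1101 (corrected bit 4)


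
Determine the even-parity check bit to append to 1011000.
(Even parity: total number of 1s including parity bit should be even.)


Number of 1s in data: 3
Parity bit: 1

1


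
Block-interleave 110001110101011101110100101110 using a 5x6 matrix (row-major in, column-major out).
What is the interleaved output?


Matrix:
  110001
  110101
  011101
  110100
  101110
Read columns: 110111111000101011110000111100

110111111000101011110000111100


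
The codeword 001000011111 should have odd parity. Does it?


Number of 1s: 6

No, parity error (6 ones)


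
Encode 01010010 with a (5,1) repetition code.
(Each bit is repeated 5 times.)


Each bit -> 5 copies

0000011111000001111100000000001111100000


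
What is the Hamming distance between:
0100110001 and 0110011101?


XOR: 0010101100
Count of 1s: 4

4


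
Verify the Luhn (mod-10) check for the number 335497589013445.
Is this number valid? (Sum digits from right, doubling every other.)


Luhn sum = 81
81 mod 10 = 1

Invalid (Luhn sum mod 10 = 1)


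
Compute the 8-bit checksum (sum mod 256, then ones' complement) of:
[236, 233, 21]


Sum = 490 mod 256 = 234
Complement = 21

21


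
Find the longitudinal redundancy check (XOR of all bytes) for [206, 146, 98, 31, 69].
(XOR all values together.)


XOR chain: 206 ^ 146 ^ 98 ^ 31 ^ 69 = 100

100


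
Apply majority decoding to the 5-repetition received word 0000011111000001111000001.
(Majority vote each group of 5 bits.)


Groups: 00000, 11111, 00000, 11110, 00001
Majority votes: 01010

01010


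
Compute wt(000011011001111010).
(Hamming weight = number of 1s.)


Counting 1s in 000011011001111010

9


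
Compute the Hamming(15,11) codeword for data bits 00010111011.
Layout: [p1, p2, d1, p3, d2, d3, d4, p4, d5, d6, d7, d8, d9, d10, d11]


Parity bits: p1=1, p2=1, p3=0, p4=1

110000110111011


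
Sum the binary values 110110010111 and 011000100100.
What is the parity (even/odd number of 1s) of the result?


110110010111 = 3479
011000100100 = 1572
Sum = 5051 = 1001110111011
1s count = 9

odd parity (9 ones in 1001110111011)


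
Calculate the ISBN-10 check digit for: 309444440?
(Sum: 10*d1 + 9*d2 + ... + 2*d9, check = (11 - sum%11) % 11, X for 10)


Weighted sum: 202
202 mod 11 = 4

Check digit: 7


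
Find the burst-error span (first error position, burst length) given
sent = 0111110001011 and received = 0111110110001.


XOR: 0000000111010

Burst at position 7, length 5


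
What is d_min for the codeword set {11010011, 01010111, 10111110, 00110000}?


Comparing all pairs, minimum distance: 2
Can detect 1 errors, correct 0 errors

2


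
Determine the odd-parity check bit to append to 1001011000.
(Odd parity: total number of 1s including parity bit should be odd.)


Number of 1s in data: 4
Parity bit: 1

1


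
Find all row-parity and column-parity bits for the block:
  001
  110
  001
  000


Row parities: 1010
Column parities: 110

Row P: 1010, Col P: 110, Corner: 0


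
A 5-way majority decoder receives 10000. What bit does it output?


Ones: 1 out of 5
Threshold: 3

0 (1/5 voted 1)


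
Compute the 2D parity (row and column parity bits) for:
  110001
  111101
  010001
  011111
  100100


Row parities: 11010
Column parities: 100110

Row P: 11010, Col P: 100110, Corner: 1


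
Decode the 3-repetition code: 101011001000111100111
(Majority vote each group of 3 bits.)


Groups: 101, 011, 001, 000, 111, 100, 111
Majority votes: 1100101

1100101


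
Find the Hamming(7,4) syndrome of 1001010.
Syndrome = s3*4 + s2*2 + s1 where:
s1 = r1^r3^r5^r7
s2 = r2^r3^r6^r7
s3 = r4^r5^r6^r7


s1=1, s2=1, s3=0

Syndrome = 3 (error at position 3)


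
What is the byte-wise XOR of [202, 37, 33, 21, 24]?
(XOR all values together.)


XOR chain: 202 ^ 37 ^ 33 ^ 21 ^ 24 = 195

195


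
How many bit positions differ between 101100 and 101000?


XOR: 000100
Count of 1s: 1

1


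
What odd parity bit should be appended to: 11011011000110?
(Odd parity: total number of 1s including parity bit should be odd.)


Number of 1s in data: 8
Parity bit: 1

1


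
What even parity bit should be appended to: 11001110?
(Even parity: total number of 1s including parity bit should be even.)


Number of 1s in data: 5
Parity bit: 1

1


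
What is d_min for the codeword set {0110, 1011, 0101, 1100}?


Comparing all pairs, minimum distance: 2
Can detect 1 errors, correct 0 errors

2


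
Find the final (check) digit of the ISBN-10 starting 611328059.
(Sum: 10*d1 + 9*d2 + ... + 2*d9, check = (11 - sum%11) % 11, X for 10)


Weighted sum: 183
183 mod 11 = 7

Check digit: 4


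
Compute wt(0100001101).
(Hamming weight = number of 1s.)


Counting 1s in 0100001101

4


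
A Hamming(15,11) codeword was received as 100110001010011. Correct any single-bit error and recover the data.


Syndrome = 3: error at position 3

Data: 11001010011 (corrected bit 3)


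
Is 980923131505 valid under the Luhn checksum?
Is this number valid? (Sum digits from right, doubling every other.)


Luhn sum = 50
50 mod 10 = 0

Valid (Luhn sum mod 10 = 0)


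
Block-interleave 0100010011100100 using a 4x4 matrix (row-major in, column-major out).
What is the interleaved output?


Matrix:
  0100
  0100
  1110
  0100
Read columns: 0010111100100000

0010111100100000


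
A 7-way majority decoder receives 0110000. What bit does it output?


Ones: 2 out of 7
Threshold: 4

0 (2/7 voted 1)


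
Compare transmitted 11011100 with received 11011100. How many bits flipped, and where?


XOR: 00000000

0 errors (received matches sent)


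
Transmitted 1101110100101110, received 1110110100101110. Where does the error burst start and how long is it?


XOR: 0011000000000000

Burst at position 2, length 2


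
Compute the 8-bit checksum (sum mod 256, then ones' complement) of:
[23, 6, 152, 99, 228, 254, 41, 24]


Sum = 827 mod 256 = 59
Complement = 196

196


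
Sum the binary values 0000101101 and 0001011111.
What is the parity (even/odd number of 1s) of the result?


0000101101 = 45
0001011111 = 95
Sum = 140 = 10001100
1s count = 3

odd parity (3 ones in 10001100)


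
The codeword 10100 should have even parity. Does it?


Number of 1s: 2

Yes, parity is correct (2 ones)


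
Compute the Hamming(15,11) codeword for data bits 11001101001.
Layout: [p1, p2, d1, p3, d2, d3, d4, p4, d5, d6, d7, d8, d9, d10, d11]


Parity bits: p1=0, p2=1, p3=1, p4=0

011110001101001


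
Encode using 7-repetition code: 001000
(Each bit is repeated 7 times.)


Each bit -> 7 copies

000000000000001111111000000000000000000000


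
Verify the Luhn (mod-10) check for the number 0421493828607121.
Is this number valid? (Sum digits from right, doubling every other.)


Luhn sum = 66
66 mod 10 = 6

Invalid (Luhn sum mod 10 = 6)


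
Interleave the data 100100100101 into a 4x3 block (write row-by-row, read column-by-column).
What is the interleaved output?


Matrix:
  100
  100
  100
  101
Read columns: 111100000001

111100000001


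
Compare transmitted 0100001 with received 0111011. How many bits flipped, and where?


XOR: 0011010

3 error(s) at position(s): 2, 3, 5


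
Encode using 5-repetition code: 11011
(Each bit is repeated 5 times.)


Each bit -> 5 copies

1111111111000001111111111


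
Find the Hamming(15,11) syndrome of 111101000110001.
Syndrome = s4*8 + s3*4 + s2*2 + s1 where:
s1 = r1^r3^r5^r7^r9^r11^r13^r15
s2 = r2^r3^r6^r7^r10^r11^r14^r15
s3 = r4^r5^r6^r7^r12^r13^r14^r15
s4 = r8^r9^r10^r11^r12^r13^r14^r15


s1=0, s2=0, s3=1, s4=1

Syndrome = 12 (error at position 12)


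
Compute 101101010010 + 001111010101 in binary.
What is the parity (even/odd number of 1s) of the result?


101101010010 = 2898
001111010101 = 981
Sum = 3879 = 111100100111
1s count = 8

even parity (8 ones in 111100100111)


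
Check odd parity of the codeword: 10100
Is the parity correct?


Number of 1s: 2

No, parity error (2 ones)


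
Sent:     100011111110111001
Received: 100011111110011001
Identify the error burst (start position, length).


XOR: 000000000000100000

Burst at position 12, length 1


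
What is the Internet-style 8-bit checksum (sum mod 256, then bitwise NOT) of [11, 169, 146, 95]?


Sum = 421 mod 256 = 165
Complement = 90

90


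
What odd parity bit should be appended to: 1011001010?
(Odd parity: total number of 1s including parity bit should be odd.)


Number of 1s in data: 5
Parity bit: 0

0


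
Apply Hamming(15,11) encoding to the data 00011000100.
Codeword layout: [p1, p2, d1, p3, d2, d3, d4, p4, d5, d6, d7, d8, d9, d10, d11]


Parity bits: p1=1, p2=1, p3=0, p4=0

110000101000100


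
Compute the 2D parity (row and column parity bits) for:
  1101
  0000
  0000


Row parities: 100
Column parities: 1101

Row P: 100, Col P: 1101, Corner: 1


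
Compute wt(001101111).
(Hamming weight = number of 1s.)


Counting 1s in 001101111

6


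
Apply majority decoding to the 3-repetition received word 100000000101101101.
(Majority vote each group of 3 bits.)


Groups: 100, 000, 000, 101, 101, 101
Majority votes: 000111

000111


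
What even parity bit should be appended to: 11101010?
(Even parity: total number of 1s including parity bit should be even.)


Number of 1s in data: 5
Parity bit: 1

1


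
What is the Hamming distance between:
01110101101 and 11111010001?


XOR: 10001111100
Count of 1s: 6

6


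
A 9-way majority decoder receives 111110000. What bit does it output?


Ones: 5 out of 9
Threshold: 5

1 (5/9 voted 1)


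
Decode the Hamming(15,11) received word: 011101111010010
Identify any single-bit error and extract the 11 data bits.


Syndrome = 0: no error detected

Data: 10111010010 (no errors)


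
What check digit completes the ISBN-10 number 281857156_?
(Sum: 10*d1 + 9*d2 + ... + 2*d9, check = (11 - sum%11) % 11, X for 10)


Weighted sum: 252
252 mod 11 = 10

Check digit: 1


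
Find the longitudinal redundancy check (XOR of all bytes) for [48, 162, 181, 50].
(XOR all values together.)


XOR chain: 48 ^ 162 ^ 181 ^ 50 = 21

21


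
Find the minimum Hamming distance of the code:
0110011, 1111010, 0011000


Comparing all pairs, minimum distance: 3
Can detect 2 errors, correct 1 errors

3


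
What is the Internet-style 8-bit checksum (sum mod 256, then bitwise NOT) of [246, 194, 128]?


Sum = 568 mod 256 = 56
Complement = 199

199


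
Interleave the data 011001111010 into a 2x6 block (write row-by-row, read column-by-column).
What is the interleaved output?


Matrix:
  011001
  111010
Read columns: 011111000110

011111000110


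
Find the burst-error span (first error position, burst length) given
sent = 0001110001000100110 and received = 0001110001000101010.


XOR: 0000000000000001100

Burst at position 15, length 2


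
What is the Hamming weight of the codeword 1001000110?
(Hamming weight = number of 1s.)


Counting 1s in 1001000110

4


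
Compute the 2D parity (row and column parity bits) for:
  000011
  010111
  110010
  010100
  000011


Row parities: 00100
Column parities: 110001

Row P: 00100, Col P: 110001, Corner: 1


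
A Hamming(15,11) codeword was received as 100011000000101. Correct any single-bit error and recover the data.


Syndrome = 0: no error detected

Data: 01100000101 (no errors)


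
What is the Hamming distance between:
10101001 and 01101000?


XOR: 11000001
Count of 1s: 3

3


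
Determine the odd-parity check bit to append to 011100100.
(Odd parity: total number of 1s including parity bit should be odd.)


Number of 1s in data: 4
Parity bit: 1

1


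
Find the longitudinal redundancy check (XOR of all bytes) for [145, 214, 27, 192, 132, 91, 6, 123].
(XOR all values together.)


XOR chain: 145 ^ 214 ^ 27 ^ 192 ^ 132 ^ 91 ^ 6 ^ 123 = 62

62


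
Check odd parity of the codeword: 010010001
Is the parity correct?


Number of 1s: 3

Yes, parity is correct (3 ones)


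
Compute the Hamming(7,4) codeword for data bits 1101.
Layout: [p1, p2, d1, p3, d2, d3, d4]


Parity bits: p1=1, p2=0, p3=0

1010101


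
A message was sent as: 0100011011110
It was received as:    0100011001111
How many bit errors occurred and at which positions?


XOR: 0000000010001

2 error(s) at position(s): 8, 12


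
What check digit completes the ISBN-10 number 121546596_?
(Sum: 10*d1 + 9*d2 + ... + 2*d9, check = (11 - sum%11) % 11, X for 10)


Weighted sum: 184
184 mod 11 = 8

Check digit: 3


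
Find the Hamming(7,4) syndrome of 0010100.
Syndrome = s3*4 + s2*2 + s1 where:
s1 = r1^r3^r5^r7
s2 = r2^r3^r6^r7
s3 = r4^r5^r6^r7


s1=0, s2=1, s3=1

Syndrome = 6 (error at position 6)


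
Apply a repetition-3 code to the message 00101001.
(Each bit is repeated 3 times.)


Each bit -> 3 copies

000000111000111000000111


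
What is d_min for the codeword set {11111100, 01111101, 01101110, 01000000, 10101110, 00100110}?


Comparing all pairs, minimum distance: 2
Can detect 1 errors, correct 0 errors

2


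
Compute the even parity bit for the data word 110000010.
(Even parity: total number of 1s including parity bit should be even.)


Number of 1s in data: 3
Parity bit: 1

1


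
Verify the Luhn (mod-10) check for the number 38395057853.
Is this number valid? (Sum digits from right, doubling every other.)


Luhn sum = 49
49 mod 10 = 9

Invalid (Luhn sum mod 10 = 9)


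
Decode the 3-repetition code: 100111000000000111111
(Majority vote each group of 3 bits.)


Groups: 100, 111, 000, 000, 000, 111, 111
Majority votes: 0100011

0100011


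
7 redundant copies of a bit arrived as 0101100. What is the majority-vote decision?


Ones: 3 out of 7
Threshold: 4

0 (3/7 voted 1)


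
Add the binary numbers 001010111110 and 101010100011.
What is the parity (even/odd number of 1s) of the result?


001010111110 = 702
101010100011 = 2723
Sum = 3425 = 110101100001
1s count = 6

even parity (6 ones in 110101100001)


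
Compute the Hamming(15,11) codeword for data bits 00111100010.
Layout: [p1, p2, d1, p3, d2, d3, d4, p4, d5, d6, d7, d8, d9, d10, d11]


Parity bits: p1=0, p2=0, p3=1, p4=1

000101111100010


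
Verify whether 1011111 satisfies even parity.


Number of 1s: 6

Yes, parity is correct (6 ones)


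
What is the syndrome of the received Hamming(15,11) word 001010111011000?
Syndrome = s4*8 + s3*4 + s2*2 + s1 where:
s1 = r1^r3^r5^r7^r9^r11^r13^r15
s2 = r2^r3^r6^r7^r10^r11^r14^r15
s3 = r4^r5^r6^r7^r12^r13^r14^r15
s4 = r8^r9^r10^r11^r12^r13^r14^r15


s1=1, s2=1, s3=1, s4=0

Syndrome = 7 (error at position 7)


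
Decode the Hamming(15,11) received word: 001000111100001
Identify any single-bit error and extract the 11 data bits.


Syndrome = 0: no error detected

Data: 10011100001 (no errors)


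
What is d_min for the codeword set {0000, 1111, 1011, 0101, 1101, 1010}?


Comparing all pairs, minimum distance: 1
Can detect 0 errors, correct 0 errors

1


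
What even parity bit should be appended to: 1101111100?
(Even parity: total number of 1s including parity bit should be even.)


Number of 1s in data: 7
Parity bit: 1

1


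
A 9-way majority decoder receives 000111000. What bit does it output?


Ones: 3 out of 9
Threshold: 5

0 (3/9 voted 1)


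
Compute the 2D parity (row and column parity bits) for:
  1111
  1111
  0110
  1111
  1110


Row parities: 00001
Column parities: 0111

Row P: 00001, Col P: 0111, Corner: 1


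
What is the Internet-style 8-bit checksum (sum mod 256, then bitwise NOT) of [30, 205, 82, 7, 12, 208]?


Sum = 544 mod 256 = 32
Complement = 223

223


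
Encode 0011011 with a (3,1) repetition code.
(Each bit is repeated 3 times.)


Each bit -> 3 copies

000000111111000111111


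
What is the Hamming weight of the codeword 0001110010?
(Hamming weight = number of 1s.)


Counting 1s in 0001110010

4


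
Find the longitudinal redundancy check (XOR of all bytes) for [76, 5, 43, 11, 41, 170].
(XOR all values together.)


XOR chain: 76 ^ 5 ^ 43 ^ 11 ^ 41 ^ 170 = 234

234


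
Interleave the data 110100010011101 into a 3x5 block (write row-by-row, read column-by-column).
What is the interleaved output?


Matrix:
  11010
  00100
  11101
Read columns: 101101011100001

101101011100001


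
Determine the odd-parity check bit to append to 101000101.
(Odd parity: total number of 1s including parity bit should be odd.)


Number of 1s in data: 4
Parity bit: 1

1


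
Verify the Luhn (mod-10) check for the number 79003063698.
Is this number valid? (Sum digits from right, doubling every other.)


Luhn sum = 54
54 mod 10 = 4

Invalid (Luhn sum mod 10 = 4)


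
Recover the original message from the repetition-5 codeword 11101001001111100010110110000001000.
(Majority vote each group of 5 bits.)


Groups: 11101, 00100, 11111, 00010, 11011, 00000, 01000
Majority votes: 1010100

1010100


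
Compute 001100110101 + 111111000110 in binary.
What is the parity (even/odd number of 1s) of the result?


001100110101 = 821
111111000110 = 4038
Sum = 4859 = 1001011111011
1s count = 9

odd parity (9 ones in 1001011111011)


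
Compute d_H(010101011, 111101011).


XOR: 101000000
Count of 1s: 2

2


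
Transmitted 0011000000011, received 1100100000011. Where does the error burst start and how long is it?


XOR: 1111100000000

Burst at position 0, length 5


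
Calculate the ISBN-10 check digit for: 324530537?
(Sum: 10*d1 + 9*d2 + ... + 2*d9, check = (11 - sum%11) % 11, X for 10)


Weighted sum: 176
176 mod 11 = 0

Check digit: 0


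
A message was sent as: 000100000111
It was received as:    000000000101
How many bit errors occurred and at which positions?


XOR: 000100000010

2 error(s) at position(s): 3, 10


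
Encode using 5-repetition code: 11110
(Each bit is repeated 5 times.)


Each bit -> 5 copies

1111111111111111111100000


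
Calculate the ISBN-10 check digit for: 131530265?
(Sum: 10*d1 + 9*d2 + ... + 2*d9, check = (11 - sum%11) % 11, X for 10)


Weighted sum: 134
134 mod 11 = 2

Check digit: 9


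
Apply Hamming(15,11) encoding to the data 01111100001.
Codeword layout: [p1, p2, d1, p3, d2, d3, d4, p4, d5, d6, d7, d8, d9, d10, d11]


Parity bits: p1=0, p2=0, p3=0, p4=1

000011111100001


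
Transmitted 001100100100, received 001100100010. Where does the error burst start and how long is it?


XOR: 000000000110

Burst at position 9, length 2


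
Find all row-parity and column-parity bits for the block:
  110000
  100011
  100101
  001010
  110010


Row parities: 01101
Column parities: 001110

Row P: 01101, Col P: 001110, Corner: 1


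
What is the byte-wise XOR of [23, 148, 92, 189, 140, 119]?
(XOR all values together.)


XOR chain: 23 ^ 148 ^ 92 ^ 189 ^ 140 ^ 119 = 153

153


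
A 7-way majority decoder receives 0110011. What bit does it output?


Ones: 4 out of 7
Threshold: 4

1 (4/7 voted 1)


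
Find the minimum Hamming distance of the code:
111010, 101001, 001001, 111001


Comparing all pairs, minimum distance: 1
Can detect 0 errors, correct 0 errors

1


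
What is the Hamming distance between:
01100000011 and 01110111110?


XOR: 00010111101
Count of 1s: 6

6


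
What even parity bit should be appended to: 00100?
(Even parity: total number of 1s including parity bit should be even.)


Number of 1s in data: 1
Parity bit: 1

1


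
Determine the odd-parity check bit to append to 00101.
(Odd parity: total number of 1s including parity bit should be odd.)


Number of 1s in data: 2
Parity bit: 1

1


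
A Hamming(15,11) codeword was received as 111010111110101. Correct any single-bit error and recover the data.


Syndrome = 0: no error detected

Data: 11011110101 (no errors)
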